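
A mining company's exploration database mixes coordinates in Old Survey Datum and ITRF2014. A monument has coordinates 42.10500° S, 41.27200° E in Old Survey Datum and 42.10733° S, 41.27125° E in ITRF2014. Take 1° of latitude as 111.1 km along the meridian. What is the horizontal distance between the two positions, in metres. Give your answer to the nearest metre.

266 m

Δφ = -42.10733° − -42.10500° = -0.00233°; Δλ = 41.27125° − 41.27200° = -0.00075°.
ΔN = Δφ × 111100 = -258.9 m; ΔE = Δλ × 111100 × cos(-42.10500°) = -0.00075 × 111100 × 0.741917 = -61.8 m.
Distance = √(ΔE² + ΔN²) = √((-61.8)² + (-258.9)²) = 266.1 m.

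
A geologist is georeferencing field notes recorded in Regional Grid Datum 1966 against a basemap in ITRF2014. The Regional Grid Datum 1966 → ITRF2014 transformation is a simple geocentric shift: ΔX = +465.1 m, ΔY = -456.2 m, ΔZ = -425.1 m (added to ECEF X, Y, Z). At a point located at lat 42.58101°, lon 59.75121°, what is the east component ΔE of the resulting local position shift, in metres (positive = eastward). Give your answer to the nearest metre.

ΔE = -632 m

At φ = 42.58101°, λ = 59.75121°: sin φ = 0.676632, cos φ = 0.736321, sin λ = 0.863846, cos λ = 0.503756.
ΔE = −sin λ·ΔX + cos λ·ΔY = −(0.863846)·(465.1) + (0.503756)·(-456.2) = -631.59 m.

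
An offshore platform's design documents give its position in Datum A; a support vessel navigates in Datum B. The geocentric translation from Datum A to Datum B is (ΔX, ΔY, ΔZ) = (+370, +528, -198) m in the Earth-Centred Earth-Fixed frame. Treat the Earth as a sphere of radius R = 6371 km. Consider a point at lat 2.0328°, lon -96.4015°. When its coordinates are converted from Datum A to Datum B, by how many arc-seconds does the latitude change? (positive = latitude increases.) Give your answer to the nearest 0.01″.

sin φ = 0.035472, cos φ = 0.999371, sin λ = -0.993765, cos λ = -0.111495.
North component: ΔN = −sin φ cos λ·ΔX − sin φ sin λ·ΔY + cos φ·ΔZ = −(0.035472)(-0.111495)(370) − (0.035472)(-0.993765)(528) + (0.999371)(-198) = -177.80 m.
1° of latitude spans πR/180 = 111195 m, so Δφ = -177.80 / 111195 × 3600 = -5.756″.

Δφ = -5.76″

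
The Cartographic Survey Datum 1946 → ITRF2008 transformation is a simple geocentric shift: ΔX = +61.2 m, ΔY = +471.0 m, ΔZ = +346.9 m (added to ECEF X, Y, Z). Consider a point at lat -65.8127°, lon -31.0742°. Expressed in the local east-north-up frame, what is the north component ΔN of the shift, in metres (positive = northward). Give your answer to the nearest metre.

At φ = -65.8127°, λ = -31.0742°: sin φ = -0.912211, cos φ = 0.409721, sin λ = -0.516148, cos λ = 0.856500.
ΔN = −sin φ cos λ·ΔX − sin φ sin λ·ΔY + cos φ·ΔZ = −(-0.912211)(0.856500)(61.2) − (-0.912211)(-0.516148)(471.0) + (0.409721)(346.9) = -31.82 m.

ΔN = -32 m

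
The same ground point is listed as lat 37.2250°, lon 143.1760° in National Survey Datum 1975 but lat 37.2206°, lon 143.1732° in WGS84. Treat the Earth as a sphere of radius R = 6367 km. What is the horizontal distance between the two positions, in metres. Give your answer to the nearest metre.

548 m

Δφ = 37.2206° − 37.2250° = -0.0044°; Δλ = 143.1732° − 143.1760° = -0.0028°.
1° along a meridian = πR/180 = 111125 m.
ΔN = Δφ × 111125 = -489.0 m; ΔE = Δλ × 111125 × cos(37.2250°) = -0.0028 × 111125 × 0.796266 = -247.8 m.
Distance = √(ΔE² + ΔN²) = √((-247.8)² + (-489.0)²) = 548.1 m.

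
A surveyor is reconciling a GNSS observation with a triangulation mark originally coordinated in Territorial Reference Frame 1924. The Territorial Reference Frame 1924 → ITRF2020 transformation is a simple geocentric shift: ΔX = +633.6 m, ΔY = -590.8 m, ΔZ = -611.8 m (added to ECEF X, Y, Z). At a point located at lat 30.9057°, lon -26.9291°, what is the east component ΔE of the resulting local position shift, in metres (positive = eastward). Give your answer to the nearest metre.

ΔE = -240 m

The local east axis at (φ, λ) is (−sin λ, cos λ, 0), so ΔE = −sin(-26.9291°)·633.6 + cos(-26.9291°)·(-590.8) = -239.79 m.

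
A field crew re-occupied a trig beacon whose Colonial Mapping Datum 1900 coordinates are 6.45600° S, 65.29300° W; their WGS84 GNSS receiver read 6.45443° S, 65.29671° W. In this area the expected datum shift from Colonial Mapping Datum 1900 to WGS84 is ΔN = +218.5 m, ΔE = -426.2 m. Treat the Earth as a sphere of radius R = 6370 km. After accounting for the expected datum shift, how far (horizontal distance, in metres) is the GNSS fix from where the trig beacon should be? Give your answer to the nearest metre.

47 m

Observed coordinate differences: Δφ = +0.00157°, Δλ = -0.00371°.
Converting to metres (1° lat = 111177 m, cos φ = 0.993658): observed ΔN = 174.5 m, observed ΔE = -409.9 m.
Subtracting the expected shift leaves a residual of 174.5 − (218.5) = -44.0 m north and -409.9 − (-426.2) = 16.3 m east.
Residual distance = √((-44.0)² + 16.3²) = 46.9 m.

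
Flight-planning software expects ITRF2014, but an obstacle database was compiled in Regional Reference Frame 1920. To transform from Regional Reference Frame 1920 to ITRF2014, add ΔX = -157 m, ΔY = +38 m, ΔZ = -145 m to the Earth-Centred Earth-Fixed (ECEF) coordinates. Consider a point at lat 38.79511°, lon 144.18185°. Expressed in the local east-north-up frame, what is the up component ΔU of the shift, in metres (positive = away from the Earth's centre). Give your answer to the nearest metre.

ΔU = 26 m

At φ = 38.79511°, λ = 144.18185°: sin φ = 0.626537, cos φ = 0.779391, sin λ = 0.585215, cos λ = -0.810878.
ΔU = cos φ cos λ·ΔX + cos φ sin λ·ΔY + sin φ·ΔZ = (0.779391)(-0.810878)(-157) + (0.779391)(0.585215)(38) + (0.626537)(-145) = 25.71 m.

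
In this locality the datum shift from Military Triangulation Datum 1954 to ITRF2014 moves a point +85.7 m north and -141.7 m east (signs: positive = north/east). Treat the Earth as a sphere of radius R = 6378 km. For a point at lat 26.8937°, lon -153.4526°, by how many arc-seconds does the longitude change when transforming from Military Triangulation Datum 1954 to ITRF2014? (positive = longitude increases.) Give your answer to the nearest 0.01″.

Δλ = -5.14″

At latitude 26.8937°, cos φ = 0.891847.
One radian of longitude at latitude φ spans R cos φ, so Δλ = ΔE / (R cos φ) = -141.7 / (6378000 × 0.891847) = -2.4911e-05 rad = -5.138″.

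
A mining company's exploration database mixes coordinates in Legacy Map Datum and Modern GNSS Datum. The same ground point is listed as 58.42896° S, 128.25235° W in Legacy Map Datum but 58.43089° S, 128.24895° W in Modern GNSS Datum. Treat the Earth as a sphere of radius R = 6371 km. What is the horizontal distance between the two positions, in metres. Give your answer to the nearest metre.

Δφ = -58.43089° − -58.42896° = -0.00193°; Δλ = -128.24895° − -128.25235° = +0.00340°.
1° along a meridian = πR/180 = 111195 m.
ΔN = Δφ × 111195 = -214.6 m; ΔE = Δλ × 111195 × cos(-58.42896°) = +0.00340 × 111195 × 0.523555 = 197.9 m.
Distance = √(ΔE² + ΔN²) = √(197.9² + (-214.6)²) = 291.9 m.

292 m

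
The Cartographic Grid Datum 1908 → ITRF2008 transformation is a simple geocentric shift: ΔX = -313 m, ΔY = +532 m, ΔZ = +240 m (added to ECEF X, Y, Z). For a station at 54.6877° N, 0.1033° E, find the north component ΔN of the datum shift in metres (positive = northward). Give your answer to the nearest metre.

At φ = 54.6877°, λ = 0.1033°: sin φ = 0.816014, cos φ = 0.578033, sin λ = 0.001803, cos λ = 0.999998.
ΔN = −sin φ cos λ·ΔX − sin φ sin λ·ΔY + cos φ·ΔZ = −(0.816014)(0.999998)(-313) − (0.816014)(0.001803)(532) + (0.578033)(240) = 393.36 m.

ΔN = 393 m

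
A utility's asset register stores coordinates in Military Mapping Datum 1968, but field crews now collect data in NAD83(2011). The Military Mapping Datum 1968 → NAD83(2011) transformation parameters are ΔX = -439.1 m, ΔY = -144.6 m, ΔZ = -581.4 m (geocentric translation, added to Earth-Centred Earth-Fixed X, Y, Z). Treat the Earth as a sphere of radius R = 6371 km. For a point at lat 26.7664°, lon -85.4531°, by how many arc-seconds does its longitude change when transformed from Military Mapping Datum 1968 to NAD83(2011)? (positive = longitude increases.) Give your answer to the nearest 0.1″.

sin φ = 0.450354, cos φ = 0.892850, sin λ = -0.996853, cos λ = 0.079275.
East component: ΔE = −sin λ·ΔX + cos λ·ΔY = −(-0.996853)(-439.1) + (0.079275)(-144.6) = -449.18 m.
1° of latitude spans πR/180 = 111195 m; at latitude φ, 1° of longitude spans that × cos φ = 99280.4 m, so Δλ = -449.18 / 99280.4 × 3600 = -16.288″.

Δλ = -16.3″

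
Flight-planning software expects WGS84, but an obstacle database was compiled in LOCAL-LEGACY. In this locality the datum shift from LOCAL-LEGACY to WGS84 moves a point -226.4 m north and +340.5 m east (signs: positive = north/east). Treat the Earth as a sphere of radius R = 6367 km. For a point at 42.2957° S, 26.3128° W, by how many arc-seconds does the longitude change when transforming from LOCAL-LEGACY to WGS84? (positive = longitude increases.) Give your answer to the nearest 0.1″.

At latitude -42.2957°, cos φ = 0.739682.
One radian of longitude at latitude φ spans R cos φ, so Δλ = ΔE / (R cos φ) = 340.5 / (6367000 × 0.739682) = 7.2300e-05 rad = 14.913″.

Δλ = 14.9″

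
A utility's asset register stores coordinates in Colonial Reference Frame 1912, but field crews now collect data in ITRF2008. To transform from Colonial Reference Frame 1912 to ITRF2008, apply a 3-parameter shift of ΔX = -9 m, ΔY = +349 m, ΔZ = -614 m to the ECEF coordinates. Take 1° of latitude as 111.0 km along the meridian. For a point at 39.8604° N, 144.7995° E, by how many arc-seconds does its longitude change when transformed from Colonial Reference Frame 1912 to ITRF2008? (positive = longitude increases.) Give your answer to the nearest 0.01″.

sin φ = 0.640919, cos φ = 0.767608, sin λ = 0.576439, cos λ = -0.817140.
East component: ΔE = −sin λ·ΔX + cos λ·ΔY = −(0.576439)(-9) + (-0.817140)(349) = -279.99 m.
1° of latitude spans 111000 m; at latitude φ, 1° of longitude spans that × cos φ = 85204.5 m, so Δλ = -279.99 / 85204.5 × 3600 = -11.830″.

Δλ = -11.83″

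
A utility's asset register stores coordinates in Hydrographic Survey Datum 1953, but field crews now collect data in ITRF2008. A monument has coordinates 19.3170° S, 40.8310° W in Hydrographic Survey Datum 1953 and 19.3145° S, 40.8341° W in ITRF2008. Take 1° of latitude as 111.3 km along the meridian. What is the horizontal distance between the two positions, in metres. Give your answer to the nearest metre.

428 m

Δφ = -19.3145° − -19.3170° = +0.0025°; Δλ = -40.8341° − -40.8310° = -0.0031°.
ΔN = Δφ × 111300 = 278.3 m; ΔE = Δλ × 111300 × cos(-19.3170°) = -0.0031 × 111300 × 0.943703 = -325.6 m.
Distance = √(ΔE² + ΔN²) = √((-325.6)² + 278.3²) = 428.3 m.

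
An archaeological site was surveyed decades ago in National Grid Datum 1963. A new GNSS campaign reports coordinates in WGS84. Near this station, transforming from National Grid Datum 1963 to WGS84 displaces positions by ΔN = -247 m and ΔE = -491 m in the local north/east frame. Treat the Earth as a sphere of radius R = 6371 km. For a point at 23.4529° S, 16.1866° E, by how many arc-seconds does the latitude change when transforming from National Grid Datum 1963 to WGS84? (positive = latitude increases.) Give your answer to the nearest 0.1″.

Δφ = -8.0″

On a sphere of radius R, 1 rad of latitude = R, so Δφ = ΔN / R = -247.0 / 6371000 = -3.8769e-05 rad = -7.997″.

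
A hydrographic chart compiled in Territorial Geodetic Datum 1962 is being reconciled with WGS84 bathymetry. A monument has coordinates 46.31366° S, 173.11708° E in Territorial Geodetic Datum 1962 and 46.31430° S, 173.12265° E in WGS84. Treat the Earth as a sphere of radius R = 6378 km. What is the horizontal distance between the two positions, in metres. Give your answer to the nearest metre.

434 m

Δφ = -46.31430° − -46.31366° = -0.00064°; Δλ = 173.12265° − 173.11708° = +0.00557°.
1° along a meridian = πR/180 = 111317 m.
ΔN = Δφ × 111317 = -71.2 m; ΔE = Δλ × 111317 × cos(-46.31366°) = +0.00557 × 111317 × 0.690710 = 428.3 m.
Distance = √(ΔE² + ΔN²) = √(428.3² + (-71.2)²) = 434.2 m.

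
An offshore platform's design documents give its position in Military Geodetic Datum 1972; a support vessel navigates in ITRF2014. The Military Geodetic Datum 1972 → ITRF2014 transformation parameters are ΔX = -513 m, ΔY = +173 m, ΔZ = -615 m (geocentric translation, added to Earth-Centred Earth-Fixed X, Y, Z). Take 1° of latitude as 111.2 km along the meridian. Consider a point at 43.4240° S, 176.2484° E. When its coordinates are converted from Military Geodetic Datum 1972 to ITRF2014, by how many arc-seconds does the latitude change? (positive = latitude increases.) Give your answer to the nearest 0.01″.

sin φ = -0.687392, cos φ = 0.726287, sin λ = 0.065431, cos λ = -0.997857.
North component: ΔN = −sin φ cos λ·ΔX − sin φ sin λ·ΔY + cos φ·ΔZ = −(-0.687392)(-0.997857)(-513) − (-0.687392)(0.065431)(173) + (0.726287)(-615) = -87.01 m.
1° of latitude spans 111200 m, so Δφ = -87.01 / 111200 × 3600 = -2.817″.

Δφ = -2.82″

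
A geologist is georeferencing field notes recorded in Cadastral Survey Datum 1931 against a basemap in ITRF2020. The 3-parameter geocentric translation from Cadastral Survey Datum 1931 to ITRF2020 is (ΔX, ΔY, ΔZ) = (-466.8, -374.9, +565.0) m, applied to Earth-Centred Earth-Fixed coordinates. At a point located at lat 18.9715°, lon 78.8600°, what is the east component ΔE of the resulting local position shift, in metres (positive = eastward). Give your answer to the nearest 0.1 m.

ΔE = 385.6 m

At φ = 18.9715°, λ = 78.8600°: sin φ = 0.325098, cos φ = 0.945680, sin λ = 0.981158, cos λ = 0.193207.
ΔE = −sin λ·ΔX + cos λ·ΔY = −(0.981158)·(-466.8) + (0.193207)·(-374.9) = 385.57 m.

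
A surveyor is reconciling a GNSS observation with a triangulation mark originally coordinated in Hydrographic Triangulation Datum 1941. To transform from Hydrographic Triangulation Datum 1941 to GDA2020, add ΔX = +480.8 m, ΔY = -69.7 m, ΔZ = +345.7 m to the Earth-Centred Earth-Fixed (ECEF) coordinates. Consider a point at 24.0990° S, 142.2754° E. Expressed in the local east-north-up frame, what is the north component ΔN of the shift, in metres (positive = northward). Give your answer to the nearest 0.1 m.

ΔN = 142.9 m

The local north axis is (−sin φ cos λ, −sin φ sin λ, cos φ), giving ΔN = -155.280 − 17.413 + 315.569 = 142.88 m.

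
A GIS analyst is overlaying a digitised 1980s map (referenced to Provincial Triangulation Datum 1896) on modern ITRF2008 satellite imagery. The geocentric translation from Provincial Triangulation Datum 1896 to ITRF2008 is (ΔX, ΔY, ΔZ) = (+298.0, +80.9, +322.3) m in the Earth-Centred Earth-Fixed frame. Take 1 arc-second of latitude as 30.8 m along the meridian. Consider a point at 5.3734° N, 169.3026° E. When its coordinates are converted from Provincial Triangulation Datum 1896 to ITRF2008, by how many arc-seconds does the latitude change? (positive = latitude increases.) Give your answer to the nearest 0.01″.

sin φ = 0.093646, cos φ = 0.995606, sin λ = 0.185622, cos λ = -0.982621.
North component: ΔN = −sin φ cos λ·ΔX − sin φ sin λ·ΔY + cos φ·ΔZ = −(0.093646)(-0.982621)(298.0) − (0.093646)(0.185622)(80.9) + (0.995606)(322.3) = 346.90 m.
1° of latitude spans 3600 × 30.80 = 110880 m, so Δφ = 346.90 / 110880 × 3600 = 11.263″.

Δφ = 11.26″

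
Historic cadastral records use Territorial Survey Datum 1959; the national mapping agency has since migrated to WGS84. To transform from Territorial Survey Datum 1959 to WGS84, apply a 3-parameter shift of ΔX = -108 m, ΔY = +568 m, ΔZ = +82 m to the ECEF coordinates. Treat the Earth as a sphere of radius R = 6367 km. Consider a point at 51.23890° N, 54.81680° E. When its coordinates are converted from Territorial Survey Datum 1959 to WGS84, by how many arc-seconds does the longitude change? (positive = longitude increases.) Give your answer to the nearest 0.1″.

sin φ = 0.779763, cos φ = 0.626075, sin λ = 0.817314, cos λ = 0.576193.
East component: ΔE = −sin λ·ΔX + cos λ·ΔY = −(0.817314)(-108) + (0.576193)(568) = 415.55 m.
1° of latitude spans πR/180 = 111125 m; at latitude φ, 1° of longitude spans that × cos φ = 69572.6 m, so Δλ = 415.55 / 69572.6 × 3600 = 21.502″.

Δλ = 21.5″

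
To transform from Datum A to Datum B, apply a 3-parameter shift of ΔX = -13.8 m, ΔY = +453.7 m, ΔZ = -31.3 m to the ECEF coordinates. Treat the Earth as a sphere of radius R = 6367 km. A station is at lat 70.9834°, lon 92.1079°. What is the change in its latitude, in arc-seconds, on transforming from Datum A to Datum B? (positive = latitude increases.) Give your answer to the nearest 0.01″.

Δφ = -14.23″

sin φ = 0.945424, cos φ = 0.325842, sin λ = 0.999323, cos λ = -0.036781.
North component: ΔN = −sin φ cos λ·ΔX − sin φ sin λ·ΔY + cos φ·ΔZ = −(0.945424)(-0.036781)(-13.8) − (0.945424)(0.999323)(453.7) + (0.325842)(-31.3) = -439.33 m.
1° of latitude spans πR/180 = 111125 m, so Δφ = -439.33 / 111125 × 3600 = -14.232″.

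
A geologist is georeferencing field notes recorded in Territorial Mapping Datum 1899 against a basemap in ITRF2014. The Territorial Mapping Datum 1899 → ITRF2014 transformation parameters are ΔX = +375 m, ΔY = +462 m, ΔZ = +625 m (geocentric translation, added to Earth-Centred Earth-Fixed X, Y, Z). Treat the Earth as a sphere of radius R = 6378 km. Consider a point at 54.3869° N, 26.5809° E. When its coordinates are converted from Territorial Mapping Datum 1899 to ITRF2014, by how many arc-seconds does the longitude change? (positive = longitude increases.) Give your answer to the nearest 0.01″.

sin φ = 0.812968, cos φ = 0.582309, sin λ = 0.447461, cos λ = 0.894303.
East component: ΔE = −sin λ·ΔX + cos λ·ΔY = −(0.447461)(375) + (0.894303)(462) = 245.37 m.
1° of latitude spans πR/180 = 111317 m; at latitude φ, 1° of longitude spans that × cos φ = 64820.9 m, so Δλ = 245.37 / 64820.9 × 3600 = 13.627″.

Δλ = 13.63″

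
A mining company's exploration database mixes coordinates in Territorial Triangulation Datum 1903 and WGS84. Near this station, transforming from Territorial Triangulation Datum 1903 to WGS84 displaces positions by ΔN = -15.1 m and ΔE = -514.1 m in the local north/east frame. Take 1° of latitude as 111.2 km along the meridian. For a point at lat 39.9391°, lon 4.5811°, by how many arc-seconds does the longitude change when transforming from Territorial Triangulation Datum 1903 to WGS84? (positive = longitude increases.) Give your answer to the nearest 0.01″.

Δλ = -21.71″

At latitude 39.9391°, cos φ = 0.766727.
1° of longitude at this latitude = 111.2 × cos φ = 85.26 km, so Δλ = -514.1 / 85260.1 = -0.0060298° = -21.707″.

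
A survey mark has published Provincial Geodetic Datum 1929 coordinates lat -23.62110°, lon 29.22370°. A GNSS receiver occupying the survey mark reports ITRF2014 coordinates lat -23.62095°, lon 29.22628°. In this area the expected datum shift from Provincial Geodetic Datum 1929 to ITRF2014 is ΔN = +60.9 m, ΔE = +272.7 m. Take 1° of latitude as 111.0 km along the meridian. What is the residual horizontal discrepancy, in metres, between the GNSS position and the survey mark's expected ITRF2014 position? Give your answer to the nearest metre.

Observed coordinate differences: Δφ = +0.00015°, Δλ = +0.00258°.
Converting to metres (1° lat = 111000 m, cos φ = 0.916215): observed ΔN = 16.6 m, observed ΔE = 262.4 m.
Subtracting the expected shift leaves a residual of 16.6 − (60.9) = -44.3 m north and 262.4 − (272.7) = -10.3 m east.
Residual distance = √((-44.3)² + (-10.3)²) = 45.4 m.

45 m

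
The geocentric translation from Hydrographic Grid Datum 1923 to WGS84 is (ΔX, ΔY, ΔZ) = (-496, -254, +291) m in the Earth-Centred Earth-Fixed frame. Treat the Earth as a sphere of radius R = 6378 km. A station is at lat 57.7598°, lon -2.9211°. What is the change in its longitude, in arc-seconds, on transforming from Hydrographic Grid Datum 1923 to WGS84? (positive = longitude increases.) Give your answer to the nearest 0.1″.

Δλ = -16.9″

sin φ = 0.845819, cos φ = 0.533470, sin λ = -0.050961, cos λ = 0.998701.
East component: ΔE = −sin λ·ΔX + cos λ·ΔY = −(-0.050961)(-496) + (0.998701)(-254) = -278.95 m.
1° of latitude spans πR/180 = 111317 m; at latitude φ, 1° of longitude spans that × cos φ = 59384.3 m, so Δλ = -278.95 / 59384.3 × 3600 = -16.910″.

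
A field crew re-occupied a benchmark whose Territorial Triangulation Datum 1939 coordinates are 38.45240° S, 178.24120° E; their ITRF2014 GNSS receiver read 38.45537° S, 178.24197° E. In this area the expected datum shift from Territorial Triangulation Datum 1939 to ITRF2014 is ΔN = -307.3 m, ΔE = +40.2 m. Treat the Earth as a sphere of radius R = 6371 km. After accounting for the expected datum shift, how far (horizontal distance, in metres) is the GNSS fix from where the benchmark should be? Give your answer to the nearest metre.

35 m

Observed coordinate differences: Δφ = -0.00297°, Δλ = +0.00077°.
Converting to metres (1° lat = 111195 m, cos φ = 0.783125): observed ΔN = -330.2 m, observed ΔE = 67.1 m.
Subtracting the expected shift leaves a residual of -330.2 − (-307.3) = -22.9 m north and 67.1 − (40.2) = 26.9 m east.
Residual distance = √((-22.9)² + 26.9²) = 35.3 m.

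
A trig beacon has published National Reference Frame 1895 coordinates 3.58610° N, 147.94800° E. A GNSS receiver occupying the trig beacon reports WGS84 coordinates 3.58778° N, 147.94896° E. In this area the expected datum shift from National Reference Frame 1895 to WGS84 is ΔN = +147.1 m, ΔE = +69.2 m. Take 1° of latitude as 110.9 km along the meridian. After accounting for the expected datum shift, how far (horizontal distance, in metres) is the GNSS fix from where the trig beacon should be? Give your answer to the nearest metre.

Observed coordinate differences: Δφ = +0.00168°, Δλ = +0.00096°.
Converting to metres (1° lat = 110900 m, cos φ = 0.998042): observed ΔN = 186.3 m, observed ΔE = 106.3 m.
Subtracting the expected shift leaves a residual of 186.3 − (147.1) = 39.2 m north and 106.3 − (69.2) = 37.1 m east.
Residual distance = √(39.2² + 37.1²) = 54.0 m.

54 m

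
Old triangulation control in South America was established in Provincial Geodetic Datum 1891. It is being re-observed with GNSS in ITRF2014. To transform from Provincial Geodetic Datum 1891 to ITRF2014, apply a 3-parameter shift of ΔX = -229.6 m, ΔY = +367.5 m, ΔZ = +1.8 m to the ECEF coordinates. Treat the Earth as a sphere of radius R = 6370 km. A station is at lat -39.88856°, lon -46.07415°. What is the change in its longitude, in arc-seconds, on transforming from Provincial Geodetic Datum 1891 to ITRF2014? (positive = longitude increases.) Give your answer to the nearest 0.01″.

sin φ = -0.641296, cos φ = 0.767293, sin λ = -0.720238, cos λ = 0.693727.
East component: ΔE = −sin λ·ΔX + cos λ·ΔY = −(-0.720238)(-229.6) + (0.693727)(367.5) = 89.58 m.
1° of latitude spans πR/180 = 111177 m; at latitude φ, 1° of longitude spans that × cos φ = 85305.7 m, so Δλ = 89.58 / 85305.7 × 3600 = 3.780″.

Δλ = 3.78″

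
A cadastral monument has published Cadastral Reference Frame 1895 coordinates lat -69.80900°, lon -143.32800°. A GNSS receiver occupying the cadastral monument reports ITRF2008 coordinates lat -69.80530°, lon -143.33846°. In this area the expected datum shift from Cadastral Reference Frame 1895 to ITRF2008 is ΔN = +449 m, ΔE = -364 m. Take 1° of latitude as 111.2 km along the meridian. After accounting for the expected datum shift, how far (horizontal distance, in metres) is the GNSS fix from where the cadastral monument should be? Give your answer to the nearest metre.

Observed coordinate differences: Δφ = +0.00370°, Δλ = -0.01046°.
Converting to metres (1° lat = 111200 m, cos φ = 0.345151): observed ΔN = 411.4 m, observed ΔE = -401.5 m.
Subtracting the expected shift leaves a residual of 411.4 − (449) = -37.6 m north and -401.5 − (-364) = -37.5 m east.
Residual distance = √((-37.6)² + (-37.5)²) = 53.0 m.

53 m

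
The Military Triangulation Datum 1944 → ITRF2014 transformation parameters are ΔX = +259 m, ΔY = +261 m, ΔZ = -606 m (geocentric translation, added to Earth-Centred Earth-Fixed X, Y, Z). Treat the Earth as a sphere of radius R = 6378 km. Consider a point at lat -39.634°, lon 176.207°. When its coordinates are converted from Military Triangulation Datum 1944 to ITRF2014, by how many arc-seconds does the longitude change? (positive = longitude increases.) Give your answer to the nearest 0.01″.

sin φ = -0.637881, cos φ = 0.770135, sin λ = 0.066152, cos λ = -0.997810.
East component: ΔE = −sin λ·ΔX + cos λ·ΔY = −(0.066152)(259) + (-0.997810)(261) = -277.56 m.
1° of latitude spans πR/180 = 111317 m; at latitude φ, 1° of longitude spans that × cos φ = 85729.2 m, so Δλ = -277.56 / 85729.2 × 3600 = -11.656″.

Δλ = -11.66″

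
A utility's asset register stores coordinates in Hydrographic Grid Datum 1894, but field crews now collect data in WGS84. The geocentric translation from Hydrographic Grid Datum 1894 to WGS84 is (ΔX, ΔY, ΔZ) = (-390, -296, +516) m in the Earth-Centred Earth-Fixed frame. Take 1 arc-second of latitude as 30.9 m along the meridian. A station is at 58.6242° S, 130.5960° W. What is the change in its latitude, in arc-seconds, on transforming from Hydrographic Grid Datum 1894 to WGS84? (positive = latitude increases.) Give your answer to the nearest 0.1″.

sin φ = -0.853771, cos φ = 0.520649, sin λ = -0.759317, cos λ = -0.650721.
North component: ΔN = −sin φ cos λ·ΔX − sin φ sin λ·ΔY + cos φ·ΔZ = −(-0.853771)(-0.650721)(-390) − (-0.853771)(-0.759317)(-296) + (0.520649)(516) = 677.22 m.
1° of latitude spans 3600 × 30.90 = 111240 m, so Δφ = 677.22 / 111240 × 3600 = 21.916″.

Δφ = 21.9″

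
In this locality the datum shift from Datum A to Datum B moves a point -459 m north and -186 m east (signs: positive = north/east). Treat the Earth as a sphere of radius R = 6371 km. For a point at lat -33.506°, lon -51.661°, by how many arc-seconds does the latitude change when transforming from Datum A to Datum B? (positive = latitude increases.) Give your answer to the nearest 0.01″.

Δφ = -14.86″

On a sphere of radius R, 1 rad of latitude = R, so Δφ = ΔN / R = -459.0 / 6371000 = -7.2045e-05 rad = -14.860″.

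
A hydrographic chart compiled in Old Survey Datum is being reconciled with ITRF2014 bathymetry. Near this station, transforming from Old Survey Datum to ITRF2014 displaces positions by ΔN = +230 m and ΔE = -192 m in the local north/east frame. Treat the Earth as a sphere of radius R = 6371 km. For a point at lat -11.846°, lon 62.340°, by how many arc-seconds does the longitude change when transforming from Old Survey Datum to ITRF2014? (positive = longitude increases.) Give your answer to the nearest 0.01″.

At latitude -11.846°, cos φ = 0.978703.
One radian of longitude at latitude φ spans R cos φ, so Δλ = ΔE / (R cos φ) = -192.0 / (6371000 × 0.978703) = -3.0792e-05 rad = -6.351″.

Δλ = -6.35″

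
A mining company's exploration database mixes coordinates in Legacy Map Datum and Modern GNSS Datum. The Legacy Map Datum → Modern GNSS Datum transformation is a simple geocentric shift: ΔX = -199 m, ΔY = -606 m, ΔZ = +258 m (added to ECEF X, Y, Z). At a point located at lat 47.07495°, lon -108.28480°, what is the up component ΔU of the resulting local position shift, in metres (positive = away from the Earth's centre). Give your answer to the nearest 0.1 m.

At φ = 47.07495°, λ = -108.28480°: sin φ = 0.732245, cos φ = 0.681041, sin λ = -0.949509, cos λ = -0.313741.
ΔU = cos φ cos λ·ΔX + cos φ sin λ·ΔY + sin φ·ΔZ = (0.681041)(-0.313741)(-199) + (0.681041)(-0.949509)(-606) + (0.732245)(258) = 623.31 m.

ΔU = 623.3 m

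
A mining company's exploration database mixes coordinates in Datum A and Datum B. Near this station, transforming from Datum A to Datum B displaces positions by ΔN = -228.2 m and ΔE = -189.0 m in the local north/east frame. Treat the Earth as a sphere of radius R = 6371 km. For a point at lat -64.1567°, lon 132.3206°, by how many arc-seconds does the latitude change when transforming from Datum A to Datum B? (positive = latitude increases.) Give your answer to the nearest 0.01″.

Δφ = -7.39″

On a sphere of radius R, 1 rad of latitude = R, so Δφ = ΔN / R = -228.2 / 6371000 = -3.5819e-05 rad = -7.388″.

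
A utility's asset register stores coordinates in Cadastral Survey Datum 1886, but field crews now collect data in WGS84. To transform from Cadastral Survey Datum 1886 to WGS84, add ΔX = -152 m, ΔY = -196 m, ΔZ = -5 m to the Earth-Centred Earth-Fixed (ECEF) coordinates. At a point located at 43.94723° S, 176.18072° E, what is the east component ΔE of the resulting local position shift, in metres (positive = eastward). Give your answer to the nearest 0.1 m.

At φ = -43.94723°, λ = 176.18072°: sin φ = -0.693996, cos φ = 0.719979, sin λ = 0.066610, cos λ = -0.997779.
ΔE = −sin λ·ΔX + cos λ·ΔY = −(0.066610)·(-152) + (-0.997779)·(-196) = 205.69 m.

ΔE = 205.7 m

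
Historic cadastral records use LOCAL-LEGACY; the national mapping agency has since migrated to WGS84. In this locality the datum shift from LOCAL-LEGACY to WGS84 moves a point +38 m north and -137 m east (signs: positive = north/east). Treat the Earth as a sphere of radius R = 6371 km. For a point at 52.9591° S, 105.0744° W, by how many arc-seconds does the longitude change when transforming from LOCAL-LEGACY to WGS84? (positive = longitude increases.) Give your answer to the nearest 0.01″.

Δλ = -7.36″

At latitude -52.9591°, cos φ = 0.602385.
One radian of longitude at latitude φ spans R cos φ, so Δλ = ΔE / (R cos φ) = -137.0 / (6371000 × 0.602385) = -3.5698e-05 rad = -7.363″.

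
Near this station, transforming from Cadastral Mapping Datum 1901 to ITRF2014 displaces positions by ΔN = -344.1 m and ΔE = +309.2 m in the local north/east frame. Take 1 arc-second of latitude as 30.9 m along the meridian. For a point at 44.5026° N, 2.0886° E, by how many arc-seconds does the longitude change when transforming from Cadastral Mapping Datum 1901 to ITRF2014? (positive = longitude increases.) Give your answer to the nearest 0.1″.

At latitude 44.5026°, cos φ = 0.713219.
1″ of longitude at this latitude = 30.90 × cos φ = 22.0385 m, so Δλ = 309.2 / 22.0385 = 14.030″.

Δλ = 14.0″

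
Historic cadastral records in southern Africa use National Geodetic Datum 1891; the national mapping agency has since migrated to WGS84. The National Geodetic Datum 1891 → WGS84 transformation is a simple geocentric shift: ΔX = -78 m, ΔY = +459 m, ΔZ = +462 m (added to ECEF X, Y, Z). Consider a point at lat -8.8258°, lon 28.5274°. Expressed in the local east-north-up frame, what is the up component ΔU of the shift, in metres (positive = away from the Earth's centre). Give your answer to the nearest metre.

At φ = -8.8258°, λ = 28.5274°: sin φ = -0.153431, cos φ = 0.988159, sin λ = 0.477579, cos λ = 0.878589.
ΔU = cos φ cos λ·ΔX + cos φ sin λ·ΔY + sin φ·ΔZ = (0.988159)(0.878589)(-78) + (0.988159)(0.477579)(459) + (-0.153431)(462) = 78.01 m.

ΔU = 78 m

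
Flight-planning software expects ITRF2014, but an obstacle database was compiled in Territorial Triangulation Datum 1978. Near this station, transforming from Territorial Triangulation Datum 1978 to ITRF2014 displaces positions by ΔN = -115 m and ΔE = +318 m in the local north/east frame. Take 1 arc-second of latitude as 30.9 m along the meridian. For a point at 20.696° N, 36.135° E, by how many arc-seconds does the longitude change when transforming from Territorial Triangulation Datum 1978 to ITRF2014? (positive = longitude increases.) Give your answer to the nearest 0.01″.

Δλ = 11.00″

At latitude 20.696°, cos φ = 0.935469.
1″ of longitude at this latitude = 30.90 × cos φ = 28.9060 m, so Δλ = 318.0 / 28.9060 = 11.001″.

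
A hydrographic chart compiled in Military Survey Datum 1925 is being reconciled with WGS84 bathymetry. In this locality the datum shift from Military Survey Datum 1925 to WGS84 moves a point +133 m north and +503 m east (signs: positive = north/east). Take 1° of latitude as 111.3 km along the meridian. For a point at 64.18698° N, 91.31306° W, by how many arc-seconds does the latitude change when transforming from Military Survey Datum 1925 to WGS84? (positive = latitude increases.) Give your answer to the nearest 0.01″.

Δφ = 4.30″

1° of latitude = 111.3 km, so Δφ = 133.0 / 111300 = 0.0011950° = 4.302″.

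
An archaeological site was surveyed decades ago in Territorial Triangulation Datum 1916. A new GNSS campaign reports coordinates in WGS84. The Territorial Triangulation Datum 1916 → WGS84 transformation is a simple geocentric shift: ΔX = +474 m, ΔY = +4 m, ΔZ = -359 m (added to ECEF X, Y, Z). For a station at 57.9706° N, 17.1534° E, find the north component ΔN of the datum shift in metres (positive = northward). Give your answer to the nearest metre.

At φ = 57.9706°, λ = 17.1534°: sin φ = 0.847776, cos φ = 0.530354, sin λ = 0.294931, cos λ = 0.955519.
ΔN = −sin φ cos λ·ΔX − sin φ sin λ·ΔY + cos φ·ΔZ = −(0.847776)(0.955519)(474) − (0.847776)(0.294931)(4) + (0.530354)(-359) = -575.37 m.

ΔN = -575 m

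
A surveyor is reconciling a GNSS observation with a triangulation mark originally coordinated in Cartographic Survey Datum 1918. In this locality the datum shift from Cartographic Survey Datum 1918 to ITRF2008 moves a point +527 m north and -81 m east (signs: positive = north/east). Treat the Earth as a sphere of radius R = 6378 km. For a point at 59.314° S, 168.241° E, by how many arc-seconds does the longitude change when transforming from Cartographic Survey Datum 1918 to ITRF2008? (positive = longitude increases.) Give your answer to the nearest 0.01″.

Δλ = -5.13″

At latitude -59.314°, cos φ = 0.510333.
One radian of longitude at latitude φ spans R cos φ, so Δλ = ΔE / (R cos φ) = -81.0 / (6378000 × 0.510333) = -2.4886e-05 rad = -5.133″.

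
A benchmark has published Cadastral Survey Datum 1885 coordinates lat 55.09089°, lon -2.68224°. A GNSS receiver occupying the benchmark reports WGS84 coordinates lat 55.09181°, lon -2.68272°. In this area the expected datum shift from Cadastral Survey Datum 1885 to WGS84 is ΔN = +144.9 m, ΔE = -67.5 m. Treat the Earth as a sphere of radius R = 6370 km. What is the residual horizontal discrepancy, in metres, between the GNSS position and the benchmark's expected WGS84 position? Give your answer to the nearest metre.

Observed coordinate differences: Δφ = +0.00092°, Δλ = -0.00048°.
Converting to metres (1° lat = 111177 m, cos φ = 0.572276): observed ΔN = 102.3 m, observed ΔE = -30.5 m.
Subtracting the expected shift leaves a residual of 102.3 − (144.9) = -42.6 m north and -30.5 − (-67.5) = 37.0 m east.
Residual distance = √((-42.6)² + 37.0²) = 56.4 m.

56 m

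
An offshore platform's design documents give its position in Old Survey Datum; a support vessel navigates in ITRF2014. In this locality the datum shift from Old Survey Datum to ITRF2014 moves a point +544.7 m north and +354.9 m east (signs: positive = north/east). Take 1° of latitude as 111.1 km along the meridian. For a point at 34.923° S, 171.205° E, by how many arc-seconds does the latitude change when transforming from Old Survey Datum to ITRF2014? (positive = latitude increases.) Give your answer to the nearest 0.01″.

Δφ = 17.65″

1° of latitude = 111.1 km, so Δφ = 544.7 / 111100 = 0.0049028° = 17.650″.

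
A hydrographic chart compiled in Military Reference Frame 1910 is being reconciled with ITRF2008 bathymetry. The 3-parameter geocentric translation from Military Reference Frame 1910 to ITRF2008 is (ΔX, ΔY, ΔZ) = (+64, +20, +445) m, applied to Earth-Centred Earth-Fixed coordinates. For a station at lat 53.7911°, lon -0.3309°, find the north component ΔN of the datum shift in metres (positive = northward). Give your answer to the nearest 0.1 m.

ΔN = 211.3 m

The local north axis is (−sin φ cos λ, −sin φ sin λ, cos φ), giving ΔN = -51.639 + 0.093 + 262.875 = 211.33 m.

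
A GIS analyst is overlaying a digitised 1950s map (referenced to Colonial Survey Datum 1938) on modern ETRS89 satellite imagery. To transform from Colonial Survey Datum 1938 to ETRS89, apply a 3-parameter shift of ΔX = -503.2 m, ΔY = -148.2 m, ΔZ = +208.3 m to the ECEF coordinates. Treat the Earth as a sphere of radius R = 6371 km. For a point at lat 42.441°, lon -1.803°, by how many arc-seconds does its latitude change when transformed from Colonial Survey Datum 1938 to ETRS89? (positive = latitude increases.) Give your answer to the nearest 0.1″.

Δφ = 15.9″

sin φ = 0.674831, cos φ = 0.737973, sin λ = -0.031463, cos λ = 0.999505.
North component: ΔN = −sin φ cos λ·ΔX − sin φ sin λ·ΔY + cos φ·ΔZ = −(0.674831)(0.999505)(-503.2) − (0.674831)(-0.031463)(-148.2) + (0.737973)(208.3) = 489.98 m.
1° of latitude spans πR/180 = 111195 m, so Δφ = 489.98 / 111195 × 3600 = 15.863″.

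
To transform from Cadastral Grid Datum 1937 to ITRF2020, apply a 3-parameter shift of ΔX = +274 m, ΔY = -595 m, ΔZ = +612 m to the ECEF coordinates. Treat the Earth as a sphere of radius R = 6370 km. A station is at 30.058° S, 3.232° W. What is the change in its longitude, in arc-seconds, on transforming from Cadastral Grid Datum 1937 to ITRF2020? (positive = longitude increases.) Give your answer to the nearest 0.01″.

sin φ = -0.500876, cos φ = 0.865519, sin λ = -0.056379, cos λ = 0.998409.
East component: ΔE = −sin λ·ΔX + cos λ·ΔY = −(-0.056379)(274) + (0.998409)(-595) = -578.61 m.
1° of latitude spans πR/180 = 111177 m; at latitude φ, 1° of longitude spans that × cos φ = 96226.2 m, so Δλ = -578.61 / 96226.2 × 3600 = -21.647″.

Δλ = -21.65″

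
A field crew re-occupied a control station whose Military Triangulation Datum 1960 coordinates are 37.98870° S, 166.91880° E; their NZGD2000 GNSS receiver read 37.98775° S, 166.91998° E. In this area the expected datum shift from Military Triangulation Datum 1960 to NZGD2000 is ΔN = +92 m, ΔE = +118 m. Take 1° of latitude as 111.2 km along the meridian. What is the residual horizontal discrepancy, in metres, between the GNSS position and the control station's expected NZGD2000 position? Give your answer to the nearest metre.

Observed coordinate differences: Δφ = +0.00095°, Δλ = +0.00118°.
Converting to metres (1° lat = 111200 m, cos φ = 0.788132): observed ΔN = 105.6 m, observed ΔE = 103.4 m.
Subtracting the expected shift leaves a residual of 105.6 − (92) = 13.6 m north and 103.4 − (118) = -14.6 m east.
Residual distance = √(13.6² + (-14.6)²) = 20.0 m.

20 m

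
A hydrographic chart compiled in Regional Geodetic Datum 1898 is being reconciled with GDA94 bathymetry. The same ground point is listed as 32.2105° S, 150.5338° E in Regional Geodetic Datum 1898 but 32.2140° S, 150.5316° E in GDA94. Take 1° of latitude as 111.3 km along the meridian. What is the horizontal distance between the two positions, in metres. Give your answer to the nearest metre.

441 m

Δφ = -32.2140° − -32.2105° = -0.0035°; Δλ = 150.5316° − 150.5338° = -0.0022°.
ΔN = Δφ × 111300 = -389.5 m; ΔE = Δλ × 111300 × cos(-32.2105°) = -0.0022 × 111300 × 0.846095 = -207.2 m.
Distance = √(ΔE² + ΔN²) = √((-207.2)² + (-389.5)²) = 441.2 m.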